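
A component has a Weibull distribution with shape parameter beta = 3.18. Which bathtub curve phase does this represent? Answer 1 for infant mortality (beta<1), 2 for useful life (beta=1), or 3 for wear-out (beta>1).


beta = 3.18
Compare beta to 1:
beta < 1 => infant mortality (phase 1)
beta = 1 => useful life (phase 2)
beta > 1 => wear-out (phase 3)
Since beta = 3.18, this is wear-out (increasing failure rate)
Phase = 3

3


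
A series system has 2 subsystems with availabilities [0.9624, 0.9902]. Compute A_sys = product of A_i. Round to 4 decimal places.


Subsystems: [0.9624, 0.9902]
After subsystem 1 (A=0.9624): product = 0.9624
After subsystem 2 (A=0.9902): product = 0.953
A_sys = 0.953

0.953


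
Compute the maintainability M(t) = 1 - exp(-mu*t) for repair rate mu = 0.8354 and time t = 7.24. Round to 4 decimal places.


mu = 0.8354, t = 7.24
mu * t = 0.8354 * 7.24 = 6.0483
exp(-6.0483) = 0.0024
M(t) = 1 - 0.0024
M(t) = 0.9976

0.9976


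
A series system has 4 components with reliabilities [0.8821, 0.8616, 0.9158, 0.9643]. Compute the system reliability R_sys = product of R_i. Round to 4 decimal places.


Components: [0.8821, 0.8616, 0.9158, 0.9643]
After component 1 (R=0.8821): product = 0.8821
After component 2 (R=0.8616): product = 0.76
After component 3 (R=0.9158): product = 0.696
After component 4 (R=0.9643): product = 0.6712
R_sys = 0.6712

0.6712


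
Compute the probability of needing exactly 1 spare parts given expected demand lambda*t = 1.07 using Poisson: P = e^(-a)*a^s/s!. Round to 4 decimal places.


a = 1.07, s = 1
e^(-a) = e^(-1.07) = 0.343
a^s = 1.07^1 = 1.07
s! = 1
P = 0.343 * 1.07 / 1
P = 0.367

0.367


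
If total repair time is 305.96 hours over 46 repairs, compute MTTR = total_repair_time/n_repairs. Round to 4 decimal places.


total_repair_time = 305.96
n_repairs = 46
MTTR = 305.96 / 46
MTTR = 6.6513

6.6513


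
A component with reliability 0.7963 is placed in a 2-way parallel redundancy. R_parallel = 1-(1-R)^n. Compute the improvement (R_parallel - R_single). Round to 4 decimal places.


R_single = 0.7963, n = 2
1 - R_single = 0.2037
(1 - R_single)^n = 0.2037^2 = 0.0415
R_parallel = 1 - 0.0415 = 0.9585
Improvement = 0.9585 - 0.7963
Improvement = 0.1622

0.1622


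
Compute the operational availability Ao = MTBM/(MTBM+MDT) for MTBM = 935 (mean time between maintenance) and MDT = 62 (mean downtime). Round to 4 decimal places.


MTBM = 935
MDT = 62
MTBM + MDT = 997
Ao = 935 / 997
Ao = 0.9378

0.9378


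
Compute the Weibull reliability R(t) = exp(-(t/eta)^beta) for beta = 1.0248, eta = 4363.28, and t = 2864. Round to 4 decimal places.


beta = 1.0248, eta = 4363.28, t = 2864
t/eta = 2864 / 4363.28 = 0.6564
(t/eta)^beta = 0.6564^1.0248 = 0.6496
R(t) = exp(-0.6496)
R(t) = 0.5223

0.5223


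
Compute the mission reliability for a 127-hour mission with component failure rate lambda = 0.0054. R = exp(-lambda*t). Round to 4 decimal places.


lambda = 0.0054
mission_time = 127
lambda * t = 0.0054 * 127 = 0.6858
R = exp(-0.6858)
R = 0.5037

0.5037


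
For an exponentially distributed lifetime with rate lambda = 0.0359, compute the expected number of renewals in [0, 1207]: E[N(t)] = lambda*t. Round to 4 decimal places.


lambda = 0.0359
t = 1207
E[N(t)] = lambda * t
E[N(t)] = 0.0359 * 1207
E[N(t)] = 43.3313

43.3313


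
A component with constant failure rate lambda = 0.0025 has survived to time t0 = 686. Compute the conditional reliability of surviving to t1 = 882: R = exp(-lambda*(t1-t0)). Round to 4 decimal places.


lambda = 0.0025
t0 = 686, t1 = 882
t1 - t0 = 196
lambda * (t1-t0) = 0.0025 * 196 = 0.49
R = exp(-0.49)
R = 0.6126

0.6126


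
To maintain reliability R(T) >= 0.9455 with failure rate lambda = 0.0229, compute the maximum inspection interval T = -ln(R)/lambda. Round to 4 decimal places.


R_target = 0.9455
lambda = 0.0229
-ln(0.9455) = 0.056
T = 0.056 / 0.0229
T = 2.4472

2.4472


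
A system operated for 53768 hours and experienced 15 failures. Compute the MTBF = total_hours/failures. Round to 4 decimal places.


total_hours = 53768
failures = 15
MTBF = 53768 / 15
MTBF = 3584.5333

3584.5333


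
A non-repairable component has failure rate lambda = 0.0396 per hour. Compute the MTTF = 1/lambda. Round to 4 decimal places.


lambda = 0.0396
MTTF = 1 / 0.0396
MTTF = 25.2525

25.2525


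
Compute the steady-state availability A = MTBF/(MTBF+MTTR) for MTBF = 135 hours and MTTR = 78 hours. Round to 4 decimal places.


MTBF = 135
MTTR = 78
MTBF + MTTR = 213
A = 135 / 213
A = 0.6338

0.6338


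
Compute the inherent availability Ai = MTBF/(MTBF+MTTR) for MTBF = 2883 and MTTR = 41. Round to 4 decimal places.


MTBF = 2883
MTTR = 41
MTBF + MTTR = 2924
Ai = 2883 / 2924
Ai = 0.986

0.986


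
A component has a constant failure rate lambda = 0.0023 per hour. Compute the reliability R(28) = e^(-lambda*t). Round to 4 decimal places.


lambda = 0.0023
t = 28
lambda * t = 0.0644
R(t) = e^(-0.0644)
R(t) = 0.9376

0.9376


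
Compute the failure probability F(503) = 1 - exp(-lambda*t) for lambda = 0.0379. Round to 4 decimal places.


lambda = 0.0379, t = 503
lambda * t = 19.0637
exp(-19.0637) = 0.0
F(t) = 1 - 0.0
F(t) = 1.0

1.0


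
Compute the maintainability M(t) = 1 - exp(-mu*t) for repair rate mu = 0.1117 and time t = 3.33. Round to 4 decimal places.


mu = 0.1117, t = 3.33
mu * t = 0.1117 * 3.33 = 0.372
exp(-0.372) = 0.6894
M(t) = 1 - 0.6894
M(t) = 0.3106

0.3106


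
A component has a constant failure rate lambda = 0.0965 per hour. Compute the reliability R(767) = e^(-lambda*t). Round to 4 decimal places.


lambda = 0.0965
t = 767
lambda * t = 74.0155
R(t) = e^(-74.0155)
R(t) = 0.0

0.0


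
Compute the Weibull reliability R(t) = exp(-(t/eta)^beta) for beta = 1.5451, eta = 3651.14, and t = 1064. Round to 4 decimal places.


beta = 1.5451, eta = 3651.14, t = 1064
t/eta = 1064 / 3651.14 = 0.2914
(t/eta)^beta = 0.2914^1.5451 = 0.1488
R(t) = exp(-0.1488)
R(t) = 0.8617

0.8617


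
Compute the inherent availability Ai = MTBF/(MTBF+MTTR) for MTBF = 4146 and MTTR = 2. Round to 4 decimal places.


MTBF = 4146
MTTR = 2
MTBF + MTTR = 4148
Ai = 4146 / 4148
Ai = 0.9995

0.9995


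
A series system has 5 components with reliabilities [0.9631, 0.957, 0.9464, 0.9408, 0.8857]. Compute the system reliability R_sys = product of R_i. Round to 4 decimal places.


Components: [0.9631, 0.957, 0.9464, 0.9408, 0.8857]
After component 1 (R=0.9631): product = 0.9631
After component 2 (R=0.957): product = 0.9217
After component 3 (R=0.9464): product = 0.8723
After component 4 (R=0.9408): product = 0.8206
After component 5 (R=0.8857): product = 0.7268
R_sys = 0.7268

0.7268


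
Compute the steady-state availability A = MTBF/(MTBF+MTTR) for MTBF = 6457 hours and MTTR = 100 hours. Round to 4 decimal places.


MTBF = 6457
MTTR = 100
MTBF + MTTR = 6557
A = 6457 / 6557
A = 0.9847

0.9847


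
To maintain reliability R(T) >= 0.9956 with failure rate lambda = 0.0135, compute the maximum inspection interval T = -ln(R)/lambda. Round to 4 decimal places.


R_target = 0.9956
lambda = 0.0135
-ln(0.9956) = 0.0044
T = 0.0044 / 0.0135
T = 0.3266

0.3266


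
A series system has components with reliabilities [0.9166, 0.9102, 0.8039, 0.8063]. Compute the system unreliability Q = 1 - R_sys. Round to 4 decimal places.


Components: [0.9166, 0.9102, 0.8039, 0.8063]
After component 1: product = 0.9166
After component 2: product = 0.8343
After component 3: product = 0.6707
After component 4: product = 0.5408
R_sys = 0.5408
Q = 1 - 0.5408 = 0.4592

0.4592


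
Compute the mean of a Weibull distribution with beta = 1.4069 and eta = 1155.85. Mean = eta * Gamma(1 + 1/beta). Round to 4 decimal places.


beta = 1.4069, eta = 1155.85
1/beta = 0.7108
1 + 1/beta = 1.7108
Gamma(1.7108) = 0.9107
Mean = 1155.85 * 0.9107
Mean = 1052.6628

1052.6628


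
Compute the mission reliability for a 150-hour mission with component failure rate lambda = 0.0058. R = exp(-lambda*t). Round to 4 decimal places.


lambda = 0.0058
mission_time = 150
lambda * t = 0.0058 * 150 = 0.87
R = exp(-0.87)
R = 0.419

0.419


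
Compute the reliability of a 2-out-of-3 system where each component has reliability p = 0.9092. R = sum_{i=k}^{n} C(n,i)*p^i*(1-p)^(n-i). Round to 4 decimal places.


k = 2, n = 3, p = 0.9092
i=2: C(3,2)=3 * 0.9092^2 * 0.0908^1 = 0.2252
i=3: C(3,3)=1 * 0.9092^3 * 0.0908^0 = 0.7516
R = sum of terms = 0.9768

0.9768


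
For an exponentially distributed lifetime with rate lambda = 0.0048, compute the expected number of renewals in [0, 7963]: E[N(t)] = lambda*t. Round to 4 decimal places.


lambda = 0.0048
t = 7963
E[N(t)] = lambda * t
E[N(t)] = 0.0048 * 7963
E[N(t)] = 38.2224

38.2224


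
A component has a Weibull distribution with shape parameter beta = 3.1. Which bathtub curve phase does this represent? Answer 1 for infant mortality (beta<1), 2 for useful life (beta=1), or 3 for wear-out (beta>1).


beta = 3.1
Compare beta to 1:
beta < 1 => infant mortality (phase 1)
beta = 1 => useful life (phase 2)
beta > 1 => wear-out (phase 3)
Since beta = 3.1, this is wear-out (increasing failure rate)
Phase = 3

3


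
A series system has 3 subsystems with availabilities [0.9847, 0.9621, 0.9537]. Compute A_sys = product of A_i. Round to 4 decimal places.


Subsystems: [0.9847, 0.9621, 0.9537]
After subsystem 1 (A=0.9847): product = 0.9847
After subsystem 2 (A=0.9621): product = 0.9474
After subsystem 3 (A=0.9537): product = 0.9035
A_sys = 0.9035

0.9035


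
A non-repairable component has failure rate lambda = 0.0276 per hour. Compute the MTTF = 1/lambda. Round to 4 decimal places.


lambda = 0.0276
MTTF = 1 / 0.0276
MTTF = 36.2319

36.2319


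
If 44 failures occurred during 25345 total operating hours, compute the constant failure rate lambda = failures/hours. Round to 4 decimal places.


failures = 44
total_hours = 25345
lambda = 44 / 25345
lambda = 0.0017

0.0017


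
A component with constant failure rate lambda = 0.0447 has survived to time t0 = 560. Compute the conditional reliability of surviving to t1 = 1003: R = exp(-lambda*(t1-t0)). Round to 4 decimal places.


lambda = 0.0447
t0 = 560, t1 = 1003
t1 - t0 = 443
lambda * (t1-t0) = 0.0447 * 443 = 19.8021
R = exp(-19.8021)
R = 0.0

0.0


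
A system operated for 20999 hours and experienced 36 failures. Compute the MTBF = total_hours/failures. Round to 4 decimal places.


total_hours = 20999
failures = 36
MTBF = 20999 / 36
MTBF = 583.3056

583.3056


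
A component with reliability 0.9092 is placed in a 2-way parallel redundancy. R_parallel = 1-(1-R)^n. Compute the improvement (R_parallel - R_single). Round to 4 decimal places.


R_single = 0.9092, n = 2
1 - R_single = 0.0908
(1 - R_single)^n = 0.0908^2 = 0.0082
R_parallel = 1 - 0.0082 = 0.9918
Improvement = 0.9918 - 0.9092
Improvement = 0.0826

0.0826


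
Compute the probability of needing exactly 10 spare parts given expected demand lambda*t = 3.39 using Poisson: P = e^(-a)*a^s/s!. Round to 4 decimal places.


a = 3.39, s = 10
e^(-a) = e^(-3.39) = 0.0337
a^s = 3.39^10 = 200445.8098
s! = 3628800
P = 0.0337 * 200445.8098 / 3628800
P = 0.0019

0.0019


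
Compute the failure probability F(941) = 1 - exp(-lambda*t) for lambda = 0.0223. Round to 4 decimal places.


lambda = 0.0223, t = 941
lambda * t = 20.9843
exp(-20.9843) = 0.0
F(t) = 1 - 0.0
F(t) = 1.0

1.0


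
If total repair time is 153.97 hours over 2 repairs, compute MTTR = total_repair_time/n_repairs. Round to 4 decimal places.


total_repair_time = 153.97
n_repairs = 2
MTTR = 153.97 / 2
MTTR = 76.985

76.985


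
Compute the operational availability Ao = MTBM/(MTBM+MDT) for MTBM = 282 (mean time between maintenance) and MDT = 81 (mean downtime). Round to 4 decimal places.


MTBM = 282
MDT = 81
MTBM + MDT = 363
Ao = 282 / 363
Ao = 0.7769

0.7769


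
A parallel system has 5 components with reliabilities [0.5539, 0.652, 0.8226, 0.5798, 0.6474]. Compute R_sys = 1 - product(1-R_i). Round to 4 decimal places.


Components: [0.5539, 0.652, 0.8226, 0.5798, 0.6474]
(1 - 0.5539) = 0.4461, running product = 0.4461
(1 - 0.652) = 0.348, running product = 0.1552
(1 - 0.8226) = 0.1774, running product = 0.0275
(1 - 0.5798) = 0.4202, running product = 0.0116
(1 - 0.6474) = 0.3526, running product = 0.0041
Product of (1-R_i) = 0.0041
R_sys = 1 - 0.0041 = 0.9959

0.9959


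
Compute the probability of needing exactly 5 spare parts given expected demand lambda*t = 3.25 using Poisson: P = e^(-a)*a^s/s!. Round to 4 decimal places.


a = 3.25, s = 5
e^(-a) = e^(-3.25) = 0.0388
a^s = 3.25^5 = 362.5908
s! = 120
P = 0.0388 * 362.5908 / 120
P = 0.1172

0.1172


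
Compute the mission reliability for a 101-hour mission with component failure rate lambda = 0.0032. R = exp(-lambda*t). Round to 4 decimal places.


lambda = 0.0032
mission_time = 101
lambda * t = 0.0032 * 101 = 0.3232
R = exp(-0.3232)
R = 0.7238

0.7238


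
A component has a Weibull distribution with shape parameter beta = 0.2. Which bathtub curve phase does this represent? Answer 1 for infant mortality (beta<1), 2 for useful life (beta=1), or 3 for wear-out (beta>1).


beta = 0.2
Compare beta to 1:
beta < 1 => infant mortality (phase 1)
beta = 1 => useful life (phase 2)
beta > 1 => wear-out (phase 3)
Since beta = 0.2, this is infant mortality (decreasing failure rate)
Phase = 1

1


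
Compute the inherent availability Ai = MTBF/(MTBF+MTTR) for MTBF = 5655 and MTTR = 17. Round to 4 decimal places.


MTBF = 5655
MTTR = 17
MTBF + MTTR = 5672
Ai = 5655 / 5672
Ai = 0.997

0.997


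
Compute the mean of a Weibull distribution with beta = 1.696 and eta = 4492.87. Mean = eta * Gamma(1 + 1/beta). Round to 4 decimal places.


beta = 1.696, eta = 4492.87
1/beta = 0.5896
1 + 1/beta = 1.5896
Gamma(1.5896) = 0.8924
Mean = 4492.87 * 0.8924
Mean = 4009.3865

4009.3865


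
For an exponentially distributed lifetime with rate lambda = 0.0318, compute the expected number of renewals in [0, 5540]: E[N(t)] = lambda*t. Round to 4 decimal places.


lambda = 0.0318
t = 5540
E[N(t)] = lambda * t
E[N(t)] = 0.0318 * 5540
E[N(t)] = 176.172

176.172


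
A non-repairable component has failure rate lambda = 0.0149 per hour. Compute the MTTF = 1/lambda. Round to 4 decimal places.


lambda = 0.0149
MTTF = 1 / 0.0149
MTTF = 67.1141

67.1141


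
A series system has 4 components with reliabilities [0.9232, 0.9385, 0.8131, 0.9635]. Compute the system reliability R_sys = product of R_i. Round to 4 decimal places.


Components: [0.9232, 0.9385, 0.8131, 0.9635]
After component 1 (R=0.9232): product = 0.9232
After component 2 (R=0.9385): product = 0.8664
After component 3 (R=0.8131): product = 0.7045
After component 4 (R=0.9635): product = 0.6788
R_sys = 0.6788

0.6788


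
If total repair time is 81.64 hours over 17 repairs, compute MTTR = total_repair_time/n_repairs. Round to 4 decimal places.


total_repair_time = 81.64
n_repairs = 17
MTTR = 81.64 / 17
MTTR = 4.8024

4.8024


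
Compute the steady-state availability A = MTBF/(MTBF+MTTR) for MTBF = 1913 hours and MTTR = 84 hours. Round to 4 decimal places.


MTBF = 1913
MTTR = 84
MTBF + MTTR = 1997
A = 1913 / 1997
A = 0.9579

0.9579


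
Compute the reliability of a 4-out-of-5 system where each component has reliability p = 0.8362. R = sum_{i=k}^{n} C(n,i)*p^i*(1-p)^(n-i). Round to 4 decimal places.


k = 4, n = 5, p = 0.8362
i=4: C(5,4)=5 * 0.8362^4 * 0.1638^1 = 0.4004
i=5: C(5,5)=1 * 0.8362^5 * 0.1638^0 = 0.4088
R = sum of terms = 0.8093

0.8093


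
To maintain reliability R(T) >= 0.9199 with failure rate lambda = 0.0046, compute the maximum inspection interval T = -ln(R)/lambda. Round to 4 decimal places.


R_target = 0.9199
lambda = 0.0046
-ln(0.9199) = 0.0835
T = 0.0835 / 0.0046
T = 18.1501

18.1501


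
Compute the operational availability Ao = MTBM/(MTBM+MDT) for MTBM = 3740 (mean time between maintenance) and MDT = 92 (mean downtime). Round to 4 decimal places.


MTBM = 3740
MDT = 92
MTBM + MDT = 3832
Ao = 3740 / 3832
Ao = 0.976

0.976


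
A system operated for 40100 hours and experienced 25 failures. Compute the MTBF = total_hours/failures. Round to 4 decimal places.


total_hours = 40100
failures = 25
MTBF = 40100 / 25
MTBF = 1604.0

1604.0


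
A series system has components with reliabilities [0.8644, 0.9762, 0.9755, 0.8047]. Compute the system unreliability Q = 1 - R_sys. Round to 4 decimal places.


Components: [0.8644, 0.9762, 0.9755, 0.8047]
After component 1: product = 0.8644
After component 2: product = 0.8438
After component 3: product = 0.8232
After component 4: product = 0.6624
R_sys = 0.6624
Q = 1 - 0.6624 = 0.3376

0.3376


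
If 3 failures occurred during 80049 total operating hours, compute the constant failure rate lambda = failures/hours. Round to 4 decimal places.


failures = 3
total_hours = 80049
lambda = 3 / 80049
lambda = 0.0

0.0


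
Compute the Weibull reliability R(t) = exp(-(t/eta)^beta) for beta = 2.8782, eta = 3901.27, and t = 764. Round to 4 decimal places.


beta = 2.8782, eta = 3901.27, t = 764
t/eta = 764 / 3901.27 = 0.1958
(t/eta)^beta = 0.1958^2.8782 = 0.0092
R(t) = exp(-0.0092)
R(t) = 0.9909

0.9909


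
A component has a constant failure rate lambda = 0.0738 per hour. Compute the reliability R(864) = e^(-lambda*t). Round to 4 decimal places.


lambda = 0.0738
t = 864
lambda * t = 63.7632
R(t) = e^(-63.7632)
R(t) = 0.0

0.0


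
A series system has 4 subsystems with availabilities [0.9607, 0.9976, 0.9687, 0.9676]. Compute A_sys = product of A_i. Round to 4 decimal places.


Subsystems: [0.9607, 0.9976, 0.9687, 0.9676]
After subsystem 1 (A=0.9607): product = 0.9607
After subsystem 2 (A=0.9976): product = 0.9584
After subsystem 3 (A=0.9687): product = 0.9284
After subsystem 4 (A=0.9676): product = 0.8983
A_sys = 0.8983

0.8983


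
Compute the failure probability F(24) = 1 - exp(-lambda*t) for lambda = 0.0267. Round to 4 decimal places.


lambda = 0.0267, t = 24
lambda * t = 0.6408
exp(-0.6408) = 0.5269
F(t) = 1 - 0.5269
F(t) = 0.4731

0.4731


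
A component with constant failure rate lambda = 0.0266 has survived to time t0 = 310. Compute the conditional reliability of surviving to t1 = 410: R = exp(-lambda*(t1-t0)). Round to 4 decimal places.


lambda = 0.0266
t0 = 310, t1 = 410
t1 - t0 = 100
lambda * (t1-t0) = 0.0266 * 100 = 2.66
R = exp(-2.66)
R = 0.0699

0.0699


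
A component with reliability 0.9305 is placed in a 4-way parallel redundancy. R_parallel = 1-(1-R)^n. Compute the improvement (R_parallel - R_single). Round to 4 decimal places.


R_single = 0.9305, n = 4
1 - R_single = 0.0695
(1 - R_single)^n = 0.0695^4 = 0.0
R_parallel = 1 - 0.0 = 1.0
Improvement = 1.0 - 0.9305
Improvement = 0.0695

0.0695


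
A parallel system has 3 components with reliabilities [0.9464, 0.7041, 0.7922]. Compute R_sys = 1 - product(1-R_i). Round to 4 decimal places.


Components: [0.9464, 0.7041, 0.7922]
(1 - 0.9464) = 0.0536, running product = 0.0536
(1 - 0.7041) = 0.2959, running product = 0.0159
(1 - 0.7922) = 0.2078, running product = 0.0033
Product of (1-R_i) = 0.0033
R_sys = 1 - 0.0033 = 0.9967

0.9967


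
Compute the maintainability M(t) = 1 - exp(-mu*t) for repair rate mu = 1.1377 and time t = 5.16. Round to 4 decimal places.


mu = 1.1377, t = 5.16
mu * t = 1.1377 * 5.16 = 5.8705
exp(-5.8705) = 0.0028
M(t) = 1 - 0.0028
M(t) = 0.9972

0.9972


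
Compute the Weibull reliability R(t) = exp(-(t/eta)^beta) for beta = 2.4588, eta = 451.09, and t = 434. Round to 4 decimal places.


beta = 2.4588, eta = 451.09, t = 434
t/eta = 434 / 451.09 = 0.9621
(t/eta)^beta = 0.9621^2.4588 = 0.9094
R(t) = exp(-0.9094)
R(t) = 0.4028

0.4028


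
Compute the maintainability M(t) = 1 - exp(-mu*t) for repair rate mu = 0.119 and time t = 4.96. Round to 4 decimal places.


mu = 0.119, t = 4.96
mu * t = 0.119 * 4.96 = 0.5902
exp(-0.5902) = 0.5542
M(t) = 1 - 0.5542
M(t) = 0.4458

0.4458


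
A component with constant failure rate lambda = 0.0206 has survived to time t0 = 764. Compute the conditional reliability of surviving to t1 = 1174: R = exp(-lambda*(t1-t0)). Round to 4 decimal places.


lambda = 0.0206
t0 = 764, t1 = 1174
t1 - t0 = 410
lambda * (t1-t0) = 0.0206 * 410 = 8.446
R = exp(-8.446)
R = 0.0002

0.0002


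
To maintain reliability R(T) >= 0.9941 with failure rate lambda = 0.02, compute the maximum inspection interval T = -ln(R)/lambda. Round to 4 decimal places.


R_target = 0.9941
lambda = 0.02
-ln(0.9941) = 0.0059
T = 0.0059 / 0.02
T = 0.2959

0.2959


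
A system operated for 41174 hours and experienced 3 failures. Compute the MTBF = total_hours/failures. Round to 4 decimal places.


total_hours = 41174
failures = 3
MTBF = 41174 / 3
MTBF = 13724.6667

13724.6667


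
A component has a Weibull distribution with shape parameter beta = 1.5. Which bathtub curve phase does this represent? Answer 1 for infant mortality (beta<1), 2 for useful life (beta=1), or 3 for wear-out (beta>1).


beta = 1.5
Compare beta to 1:
beta < 1 => infant mortality (phase 1)
beta = 1 => useful life (phase 2)
beta > 1 => wear-out (phase 3)
Since beta = 1.5, this is wear-out (increasing failure rate)
Phase = 3

3


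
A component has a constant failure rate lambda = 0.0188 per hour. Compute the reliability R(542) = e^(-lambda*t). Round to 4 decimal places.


lambda = 0.0188
t = 542
lambda * t = 10.1896
R(t) = e^(-10.1896)
R(t) = 0.0

0.0


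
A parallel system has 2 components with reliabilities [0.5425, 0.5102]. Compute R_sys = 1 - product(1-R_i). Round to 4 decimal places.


Components: [0.5425, 0.5102]
(1 - 0.5425) = 0.4575, running product = 0.4575
(1 - 0.5102) = 0.4898, running product = 0.2241
Product of (1-R_i) = 0.2241
R_sys = 1 - 0.2241 = 0.7759

0.7759


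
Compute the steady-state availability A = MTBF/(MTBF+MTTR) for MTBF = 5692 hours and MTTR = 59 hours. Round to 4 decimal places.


MTBF = 5692
MTTR = 59
MTBF + MTTR = 5751
A = 5692 / 5751
A = 0.9897

0.9897


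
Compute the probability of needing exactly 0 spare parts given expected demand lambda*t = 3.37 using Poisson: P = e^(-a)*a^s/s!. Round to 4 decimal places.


a = 3.37, s = 0
e^(-a) = e^(-3.37) = 0.0344
a^s = 3.37^0 = 1.0
s! = 1
P = 0.0344 * 1.0 / 1
P = 0.0344

0.0344


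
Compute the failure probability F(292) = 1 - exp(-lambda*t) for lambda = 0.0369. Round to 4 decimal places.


lambda = 0.0369, t = 292
lambda * t = 10.7748
exp(-10.7748) = 0.0
F(t) = 1 - 0.0
F(t) = 1.0

1.0


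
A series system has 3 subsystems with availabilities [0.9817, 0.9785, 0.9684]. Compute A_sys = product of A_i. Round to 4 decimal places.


Subsystems: [0.9817, 0.9785, 0.9684]
After subsystem 1 (A=0.9817): product = 0.9817
After subsystem 2 (A=0.9785): product = 0.9606
After subsystem 3 (A=0.9684): product = 0.9302
A_sys = 0.9302

0.9302


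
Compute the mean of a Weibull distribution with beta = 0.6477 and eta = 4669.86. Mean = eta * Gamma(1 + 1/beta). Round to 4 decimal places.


beta = 0.6477, eta = 4669.86
1/beta = 1.5439
1 + 1/beta = 2.5439
Gamma(2.5439) = 1.3717
Mean = 4669.86 * 1.3717
Mean = 6405.568

6405.568


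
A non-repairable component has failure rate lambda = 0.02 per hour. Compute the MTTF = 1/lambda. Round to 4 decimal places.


lambda = 0.02
MTTF = 1 / 0.02
MTTF = 50.0

50.0


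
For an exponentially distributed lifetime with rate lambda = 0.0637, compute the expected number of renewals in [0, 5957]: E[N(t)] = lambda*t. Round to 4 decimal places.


lambda = 0.0637
t = 5957
E[N(t)] = lambda * t
E[N(t)] = 0.0637 * 5957
E[N(t)] = 379.4609

379.4609


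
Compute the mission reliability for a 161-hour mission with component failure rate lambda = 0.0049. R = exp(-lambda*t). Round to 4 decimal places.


lambda = 0.0049
mission_time = 161
lambda * t = 0.0049 * 161 = 0.7889
R = exp(-0.7889)
R = 0.4543

0.4543


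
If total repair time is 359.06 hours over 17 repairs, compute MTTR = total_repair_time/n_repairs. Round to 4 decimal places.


total_repair_time = 359.06
n_repairs = 17
MTTR = 359.06 / 17
MTTR = 21.1212

21.1212


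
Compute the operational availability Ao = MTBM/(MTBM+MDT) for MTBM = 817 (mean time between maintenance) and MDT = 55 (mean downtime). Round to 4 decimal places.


MTBM = 817
MDT = 55
MTBM + MDT = 872
Ao = 817 / 872
Ao = 0.9369

0.9369


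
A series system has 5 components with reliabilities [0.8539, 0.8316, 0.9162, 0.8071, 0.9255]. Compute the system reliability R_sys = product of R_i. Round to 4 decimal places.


Components: [0.8539, 0.8316, 0.9162, 0.8071, 0.9255]
After component 1 (R=0.8539): product = 0.8539
After component 2 (R=0.8316): product = 0.7101
After component 3 (R=0.9162): product = 0.6506
After component 4 (R=0.8071): product = 0.5251
After component 5 (R=0.9255): product = 0.486
R_sys = 0.486

0.486


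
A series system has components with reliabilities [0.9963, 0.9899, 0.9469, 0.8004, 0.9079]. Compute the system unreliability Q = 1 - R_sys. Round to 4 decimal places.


Components: [0.9963, 0.9899, 0.9469, 0.8004, 0.9079]
After component 1: product = 0.9963
After component 2: product = 0.9862
After component 3: product = 0.9339
After component 4: product = 0.7475
After component 5: product = 0.6786
R_sys = 0.6786
Q = 1 - 0.6786 = 0.3214

0.3214


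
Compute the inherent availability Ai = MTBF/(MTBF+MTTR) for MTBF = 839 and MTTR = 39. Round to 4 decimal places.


MTBF = 839
MTTR = 39
MTBF + MTTR = 878
Ai = 839 / 878
Ai = 0.9556

0.9556


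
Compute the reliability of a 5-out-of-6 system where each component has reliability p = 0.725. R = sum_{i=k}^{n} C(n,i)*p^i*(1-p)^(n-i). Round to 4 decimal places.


k = 5, n = 6, p = 0.725
i=5: C(6,5)=6 * 0.725^5 * 0.275^1 = 0.3305
i=6: C(6,6)=1 * 0.725^6 * 0.275^0 = 0.1452
R = sum of terms = 0.4757

0.4757


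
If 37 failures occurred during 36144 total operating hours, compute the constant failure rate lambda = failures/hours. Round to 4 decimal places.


failures = 37
total_hours = 36144
lambda = 37 / 36144
lambda = 0.001

0.001


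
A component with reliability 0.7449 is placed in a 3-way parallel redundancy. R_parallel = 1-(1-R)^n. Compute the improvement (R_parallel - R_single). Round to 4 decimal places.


R_single = 0.7449, n = 3
1 - R_single = 0.2551
(1 - R_single)^n = 0.2551^3 = 0.0166
R_parallel = 1 - 0.0166 = 0.9834
Improvement = 0.9834 - 0.7449
Improvement = 0.2385

0.2385


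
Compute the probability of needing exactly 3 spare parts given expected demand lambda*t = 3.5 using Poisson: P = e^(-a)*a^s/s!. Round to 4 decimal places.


a = 3.5, s = 3
e^(-a) = e^(-3.5) = 0.0302
a^s = 3.5^3 = 42.875
s! = 6
P = 0.0302 * 42.875 / 6
P = 0.2158

0.2158


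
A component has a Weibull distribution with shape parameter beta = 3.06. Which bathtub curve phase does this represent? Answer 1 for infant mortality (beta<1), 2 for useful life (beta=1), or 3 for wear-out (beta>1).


beta = 3.06
Compare beta to 1:
beta < 1 => infant mortality (phase 1)
beta = 1 => useful life (phase 2)
beta > 1 => wear-out (phase 3)
Since beta = 3.06, this is wear-out (increasing failure rate)
Phase = 3

3


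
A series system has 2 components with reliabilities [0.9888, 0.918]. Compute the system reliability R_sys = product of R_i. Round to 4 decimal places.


Components: [0.9888, 0.918]
After component 1 (R=0.9888): product = 0.9888
After component 2 (R=0.918): product = 0.9077
R_sys = 0.9077

0.9077


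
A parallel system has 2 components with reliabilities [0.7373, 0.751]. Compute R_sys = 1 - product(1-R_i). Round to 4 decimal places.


Components: [0.7373, 0.751]
(1 - 0.7373) = 0.2627, running product = 0.2627
(1 - 0.751) = 0.249, running product = 0.0654
Product of (1-R_i) = 0.0654
R_sys = 1 - 0.0654 = 0.9346

0.9346


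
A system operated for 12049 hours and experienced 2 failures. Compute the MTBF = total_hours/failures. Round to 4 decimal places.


total_hours = 12049
failures = 2
MTBF = 12049 / 2
MTBF = 6024.5

6024.5


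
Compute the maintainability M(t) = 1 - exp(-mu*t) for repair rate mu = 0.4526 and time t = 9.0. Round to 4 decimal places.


mu = 0.4526, t = 9.0
mu * t = 0.4526 * 9.0 = 4.0734
exp(-4.0734) = 0.017
M(t) = 1 - 0.017
M(t) = 0.983

0.983


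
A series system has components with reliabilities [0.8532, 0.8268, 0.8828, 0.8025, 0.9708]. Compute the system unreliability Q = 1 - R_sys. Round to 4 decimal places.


Components: [0.8532, 0.8268, 0.8828, 0.8025, 0.9708]
After component 1: product = 0.8532
After component 2: product = 0.7054
After component 3: product = 0.6227
After component 4: product = 0.4998
After component 5: product = 0.4852
R_sys = 0.4852
Q = 1 - 0.4852 = 0.5148

0.5148


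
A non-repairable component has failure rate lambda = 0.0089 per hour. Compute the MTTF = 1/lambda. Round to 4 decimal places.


lambda = 0.0089
MTTF = 1 / 0.0089
MTTF = 112.3596

112.3596


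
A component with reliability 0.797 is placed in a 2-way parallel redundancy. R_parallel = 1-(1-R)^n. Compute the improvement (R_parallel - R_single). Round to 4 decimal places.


R_single = 0.797, n = 2
1 - R_single = 0.203
(1 - R_single)^n = 0.203^2 = 0.0412
R_parallel = 1 - 0.0412 = 0.9588
Improvement = 0.9588 - 0.797
Improvement = 0.1618

0.1618


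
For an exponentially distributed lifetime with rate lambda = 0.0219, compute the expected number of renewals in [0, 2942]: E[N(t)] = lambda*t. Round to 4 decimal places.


lambda = 0.0219
t = 2942
E[N(t)] = lambda * t
E[N(t)] = 0.0219 * 2942
E[N(t)] = 64.4298

64.4298


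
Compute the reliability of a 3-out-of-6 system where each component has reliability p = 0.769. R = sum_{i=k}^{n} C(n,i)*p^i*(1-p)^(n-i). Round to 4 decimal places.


k = 3, n = 6, p = 0.769
i=3: C(6,3)=20 * 0.769^3 * 0.231^3 = 0.1121
i=4: C(6,4)=15 * 0.769^4 * 0.231^2 = 0.2799
i=5: C(6,5)=6 * 0.769^5 * 0.231^1 = 0.3727
i=6: C(6,6)=1 * 0.769^6 * 0.231^0 = 0.2068
R = sum of terms = 0.9716

0.9716


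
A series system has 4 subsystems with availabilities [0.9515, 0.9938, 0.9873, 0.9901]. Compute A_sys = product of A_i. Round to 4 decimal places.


Subsystems: [0.9515, 0.9938, 0.9873, 0.9901]
After subsystem 1 (A=0.9515): product = 0.9515
After subsystem 2 (A=0.9938): product = 0.9456
After subsystem 3 (A=0.9873): product = 0.9336
After subsystem 4 (A=0.9901): product = 0.9243
A_sys = 0.9243

0.9243


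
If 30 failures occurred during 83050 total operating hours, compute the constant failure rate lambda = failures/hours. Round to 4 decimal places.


failures = 30
total_hours = 83050
lambda = 30 / 83050
lambda = 0.0004

0.0004


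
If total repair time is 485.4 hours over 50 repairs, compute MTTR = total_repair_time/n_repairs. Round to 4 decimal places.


total_repair_time = 485.4
n_repairs = 50
MTTR = 485.4 / 50
MTTR = 9.708

9.708


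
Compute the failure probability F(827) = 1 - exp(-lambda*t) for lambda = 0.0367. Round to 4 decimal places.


lambda = 0.0367, t = 827
lambda * t = 30.3509
exp(-30.3509) = 0.0
F(t) = 1 - 0.0
F(t) = 1.0

1.0


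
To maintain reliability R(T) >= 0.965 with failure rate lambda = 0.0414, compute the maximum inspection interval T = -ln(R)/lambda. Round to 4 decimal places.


R_target = 0.965
lambda = 0.0414
-ln(0.965) = 0.0356
T = 0.0356 / 0.0414
T = 0.8606

0.8606


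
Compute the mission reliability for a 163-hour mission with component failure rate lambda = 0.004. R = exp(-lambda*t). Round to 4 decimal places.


lambda = 0.004
mission_time = 163
lambda * t = 0.004 * 163 = 0.652
R = exp(-0.652)
R = 0.521

0.521


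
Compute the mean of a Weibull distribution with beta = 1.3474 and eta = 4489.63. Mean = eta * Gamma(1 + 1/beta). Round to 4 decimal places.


beta = 1.3474, eta = 4489.63
1/beta = 0.7422
1 + 1/beta = 1.7422
Gamma(1.7422) = 0.9173
Mean = 4489.63 * 0.9173
Mean = 4118.3597

4118.3597


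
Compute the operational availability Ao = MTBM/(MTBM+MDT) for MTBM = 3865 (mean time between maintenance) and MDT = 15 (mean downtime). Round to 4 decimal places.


MTBM = 3865
MDT = 15
MTBM + MDT = 3880
Ao = 3865 / 3880
Ao = 0.9961

0.9961


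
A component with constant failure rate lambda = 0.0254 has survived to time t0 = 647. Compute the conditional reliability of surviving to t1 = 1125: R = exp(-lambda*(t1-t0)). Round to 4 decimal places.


lambda = 0.0254
t0 = 647, t1 = 1125
t1 - t0 = 478
lambda * (t1-t0) = 0.0254 * 478 = 12.1412
R = exp(-12.1412)
R = 0.0

0.0


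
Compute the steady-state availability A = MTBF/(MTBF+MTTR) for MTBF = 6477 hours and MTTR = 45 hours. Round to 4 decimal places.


MTBF = 6477
MTTR = 45
MTBF + MTTR = 6522
A = 6477 / 6522
A = 0.9931

0.9931


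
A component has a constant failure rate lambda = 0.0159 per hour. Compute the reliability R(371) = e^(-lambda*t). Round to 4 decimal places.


lambda = 0.0159
t = 371
lambda * t = 5.8989
R(t) = e^(-5.8989)
R(t) = 0.0027

0.0027


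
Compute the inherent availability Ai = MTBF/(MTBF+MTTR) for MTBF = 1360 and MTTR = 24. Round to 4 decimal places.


MTBF = 1360
MTTR = 24
MTBF + MTTR = 1384
Ai = 1360 / 1384
Ai = 0.9827

0.9827


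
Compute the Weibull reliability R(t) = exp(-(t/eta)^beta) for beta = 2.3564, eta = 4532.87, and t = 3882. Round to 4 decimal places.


beta = 2.3564, eta = 4532.87, t = 3882
t/eta = 3882 / 4532.87 = 0.8564
(t/eta)^beta = 0.8564^2.3564 = 0.694
R(t) = exp(-0.694)
R(t) = 0.4996

0.4996


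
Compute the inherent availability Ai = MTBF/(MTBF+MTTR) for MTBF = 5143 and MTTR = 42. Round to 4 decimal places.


MTBF = 5143
MTTR = 42
MTBF + MTTR = 5185
Ai = 5143 / 5185
Ai = 0.9919

0.9919


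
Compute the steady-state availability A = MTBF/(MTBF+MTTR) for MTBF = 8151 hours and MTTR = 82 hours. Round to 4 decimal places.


MTBF = 8151
MTTR = 82
MTBF + MTTR = 8233
A = 8151 / 8233
A = 0.99

0.99


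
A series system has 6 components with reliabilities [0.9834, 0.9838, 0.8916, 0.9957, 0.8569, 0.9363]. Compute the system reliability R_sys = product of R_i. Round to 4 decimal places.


Components: [0.9834, 0.9838, 0.8916, 0.9957, 0.8569, 0.9363]
After component 1 (R=0.9834): product = 0.9834
After component 2 (R=0.9838): product = 0.9675
After component 3 (R=0.8916): product = 0.8626
After component 4 (R=0.9957): product = 0.8589
After component 5 (R=0.8569): product = 0.736
After component 6 (R=0.9363): product = 0.6891
R_sys = 0.6891

0.6891


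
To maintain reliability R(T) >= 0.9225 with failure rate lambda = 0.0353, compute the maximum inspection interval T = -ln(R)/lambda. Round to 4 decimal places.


R_target = 0.9225
lambda = 0.0353
-ln(0.9225) = 0.0807
T = 0.0807 / 0.0353
T = 2.2852

2.2852


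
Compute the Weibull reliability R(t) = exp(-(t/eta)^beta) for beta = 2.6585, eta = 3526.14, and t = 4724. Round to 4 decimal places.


beta = 2.6585, eta = 3526.14, t = 4724
t/eta = 4724 / 3526.14 = 1.3397
(t/eta)^beta = 1.3397^2.6585 = 2.176
R(t) = exp(-2.176)
R(t) = 0.1135

0.1135


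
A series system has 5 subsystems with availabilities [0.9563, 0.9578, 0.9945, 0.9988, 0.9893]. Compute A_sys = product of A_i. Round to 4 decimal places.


Subsystems: [0.9563, 0.9578, 0.9945, 0.9988, 0.9893]
After subsystem 1 (A=0.9563): product = 0.9563
After subsystem 2 (A=0.9578): product = 0.9159
After subsystem 3 (A=0.9945): product = 0.9109
After subsystem 4 (A=0.9988): product = 0.9098
After subsystem 5 (A=0.9893): product = 0.9001
A_sys = 0.9001

0.9001


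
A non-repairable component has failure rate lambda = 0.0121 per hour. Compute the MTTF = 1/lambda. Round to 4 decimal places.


lambda = 0.0121
MTTF = 1 / 0.0121
MTTF = 82.6446

82.6446


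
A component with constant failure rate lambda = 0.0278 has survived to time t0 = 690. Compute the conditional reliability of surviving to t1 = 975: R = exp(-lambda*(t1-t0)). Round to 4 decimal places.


lambda = 0.0278
t0 = 690, t1 = 975
t1 - t0 = 285
lambda * (t1-t0) = 0.0278 * 285 = 7.923
R = exp(-7.923)
R = 0.0004

0.0004


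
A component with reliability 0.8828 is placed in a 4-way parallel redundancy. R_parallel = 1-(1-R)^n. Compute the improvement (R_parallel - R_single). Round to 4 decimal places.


R_single = 0.8828, n = 4
1 - R_single = 0.1172
(1 - R_single)^n = 0.1172^4 = 0.0002
R_parallel = 1 - 0.0002 = 0.9998
Improvement = 0.9998 - 0.8828
Improvement = 0.117

0.117


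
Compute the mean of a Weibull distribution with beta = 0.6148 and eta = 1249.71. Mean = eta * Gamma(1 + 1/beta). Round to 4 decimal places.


beta = 0.6148, eta = 1249.71
1/beta = 1.6265
1 + 1/beta = 2.6265
Gamma(2.6265) = 1.4587
Mean = 1249.71 * 1.4587
Mean = 1822.892

1822.892


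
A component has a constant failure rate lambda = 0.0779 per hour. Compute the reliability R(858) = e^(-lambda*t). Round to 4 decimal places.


lambda = 0.0779
t = 858
lambda * t = 66.8382
R(t) = e^(-66.8382)
R(t) = 0.0

0.0


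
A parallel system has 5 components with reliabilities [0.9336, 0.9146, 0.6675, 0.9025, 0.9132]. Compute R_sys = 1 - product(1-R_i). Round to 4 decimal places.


Components: [0.9336, 0.9146, 0.6675, 0.9025, 0.9132]
(1 - 0.9336) = 0.0664, running product = 0.0664
(1 - 0.9146) = 0.0854, running product = 0.0057
(1 - 0.6675) = 0.3325, running product = 0.0019
(1 - 0.9025) = 0.0975, running product = 0.0002
(1 - 0.9132) = 0.0868, running product = 0.0
Product of (1-R_i) = 0.0
R_sys = 1 - 0.0 = 1.0

1.0


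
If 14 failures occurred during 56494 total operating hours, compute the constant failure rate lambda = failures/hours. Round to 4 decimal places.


failures = 14
total_hours = 56494
lambda = 14 / 56494
lambda = 0.0002

0.0002


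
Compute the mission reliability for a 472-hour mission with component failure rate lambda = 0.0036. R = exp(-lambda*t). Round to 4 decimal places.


lambda = 0.0036
mission_time = 472
lambda * t = 0.0036 * 472 = 1.6992
R = exp(-1.6992)
R = 0.1828

0.1828


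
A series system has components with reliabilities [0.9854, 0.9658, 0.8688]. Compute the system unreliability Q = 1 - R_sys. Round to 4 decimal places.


Components: [0.9854, 0.9658, 0.8688]
After component 1: product = 0.9854
After component 2: product = 0.9517
After component 3: product = 0.8268
R_sys = 0.8268
Q = 1 - 0.8268 = 0.1732

0.1732


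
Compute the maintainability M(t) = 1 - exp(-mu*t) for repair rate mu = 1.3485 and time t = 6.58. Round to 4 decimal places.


mu = 1.3485, t = 6.58
mu * t = 1.3485 * 6.58 = 8.8731
exp(-8.8731) = 0.0001
M(t) = 1 - 0.0001
M(t) = 0.9999

0.9999


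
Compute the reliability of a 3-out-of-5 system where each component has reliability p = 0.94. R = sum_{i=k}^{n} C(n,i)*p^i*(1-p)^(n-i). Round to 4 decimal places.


k = 3, n = 5, p = 0.94
i=3: C(5,3)=10 * 0.94^3 * 0.06^2 = 0.0299
i=4: C(5,4)=5 * 0.94^4 * 0.06^1 = 0.2342
i=5: C(5,5)=1 * 0.94^5 * 0.06^0 = 0.7339
R = sum of terms = 0.998

0.998


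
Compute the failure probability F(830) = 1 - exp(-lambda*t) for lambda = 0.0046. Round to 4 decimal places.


lambda = 0.0046, t = 830
lambda * t = 3.818
exp(-3.818) = 0.022
F(t) = 1 - 0.022
F(t) = 0.978

0.978


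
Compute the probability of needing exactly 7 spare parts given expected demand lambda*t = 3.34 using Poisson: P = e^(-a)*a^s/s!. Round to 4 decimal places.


a = 3.34, s = 7
e^(-a) = e^(-3.34) = 0.0354
a^s = 3.34^7 = 4636.8737
s! = 5040
P = 0.0354 * 4636.8737 / 5040
P = 0.0326

0.0326


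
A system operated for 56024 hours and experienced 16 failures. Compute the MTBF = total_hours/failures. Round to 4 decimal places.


total_hours = 56024
failures = 16
MTBF = 56024 / 16
MTBF = 3501.5

3501.5


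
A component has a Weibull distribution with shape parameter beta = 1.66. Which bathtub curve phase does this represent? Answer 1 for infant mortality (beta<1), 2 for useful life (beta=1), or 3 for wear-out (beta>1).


beta = 1.66
Compare beta to 1:
beta < 1 => infant mortality (phase 1)
beta = 1 => useful life (phase 2)
beta > 1 => wear-out (phase 3)
Since beta = 1.66, this is wear-out (increasing failure rate)
Phase = 3

3
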